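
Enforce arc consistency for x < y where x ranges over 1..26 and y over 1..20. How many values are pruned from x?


For the constraint x < y, x needs a supporting value in y's domain.
x can be at most 19 (one less than y's maximum).
Valid x values from domain: 19 out of 26.
Pruned = 26 - 19 = 7.

7


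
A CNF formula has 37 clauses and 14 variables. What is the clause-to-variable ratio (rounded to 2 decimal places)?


Clause-to-variable ratio = clauses / variables.
37 / 14 = 2.64.

2.64


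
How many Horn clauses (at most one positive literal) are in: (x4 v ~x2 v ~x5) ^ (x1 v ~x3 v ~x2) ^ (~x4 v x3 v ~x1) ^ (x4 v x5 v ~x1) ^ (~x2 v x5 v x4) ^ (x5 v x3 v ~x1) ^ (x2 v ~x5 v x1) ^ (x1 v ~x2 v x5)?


A Horn clause has at most one positive literal.
Clause 1: 1 positive lit(s) -> Horn
Clause 2: 1 positive lit(s) -> Horn
Clause 3: 1 positive lit(s) -> Horn
Clause 4: 2 positive lit(s) -> not Horn
Clause 5: 2 positive lit(s) -> not Horn
Clause 6: 2 positive lit(s) -> not Horn
Clause 7: 2 positive lit(s) -> not Horn
Clause 8: 2 positive lit(s) -> not Horn
Total Horn clauses = 3.

3


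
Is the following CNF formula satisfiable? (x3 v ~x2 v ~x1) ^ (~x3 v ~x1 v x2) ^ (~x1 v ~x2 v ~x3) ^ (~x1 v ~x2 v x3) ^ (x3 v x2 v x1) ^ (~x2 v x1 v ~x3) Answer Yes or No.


Check all 8 possible truth assignments.
Number of satisfying assignments found: 3.
The formula is satisfiable.

Yes


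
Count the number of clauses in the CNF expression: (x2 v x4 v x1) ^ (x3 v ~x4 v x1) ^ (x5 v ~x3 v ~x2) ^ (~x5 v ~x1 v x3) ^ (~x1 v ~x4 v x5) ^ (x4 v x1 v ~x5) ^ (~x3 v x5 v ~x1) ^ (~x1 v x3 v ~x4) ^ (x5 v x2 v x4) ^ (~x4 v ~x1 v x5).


Each group enclosed in parentheses joined by ^ is one clause.
Counting the conjuncts: 10 clauses.

10


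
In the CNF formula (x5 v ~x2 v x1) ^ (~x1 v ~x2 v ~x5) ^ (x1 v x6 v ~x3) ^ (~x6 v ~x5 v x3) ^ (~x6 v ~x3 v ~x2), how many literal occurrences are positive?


Scan each clause for unnegated literals.
Clause 1: 2 positive; Clause 2: 0 positive; Clause 3: 2 positive; Clause 4: 1 positive; Clause 5: 0 positive.
Total positive literal occurrences = 5.

5


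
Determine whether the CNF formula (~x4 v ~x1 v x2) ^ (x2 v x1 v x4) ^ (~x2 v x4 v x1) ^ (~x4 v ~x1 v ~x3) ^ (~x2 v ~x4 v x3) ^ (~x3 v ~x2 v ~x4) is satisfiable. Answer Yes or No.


Check all 16 possible truth assignments.
Number of satisfying assignments found: 6.
The formula is satisfiable.

Yes


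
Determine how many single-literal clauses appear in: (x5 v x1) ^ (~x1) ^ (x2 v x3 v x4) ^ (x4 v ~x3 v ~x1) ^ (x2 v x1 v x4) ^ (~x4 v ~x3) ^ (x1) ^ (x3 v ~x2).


A unit clause contains exactly one literal.
Unit clauses found: (~x1), (x1).
Count = 2.

2


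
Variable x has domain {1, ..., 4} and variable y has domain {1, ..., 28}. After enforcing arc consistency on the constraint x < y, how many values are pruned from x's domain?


For the constraint x < y, x needs a supporting value in y's domain.
x can be at most 27 (one less than y's maximum).
Valid x values from domain: 4 out of 4.
Pruned = 4 - 4 = 0.

0


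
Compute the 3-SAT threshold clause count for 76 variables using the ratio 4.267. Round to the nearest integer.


The 3-SAT phase transition occurs at approximately 4.267 clauses per variable.
m = 4.267 * 76 = 324.292.
Rounded to nearest integer: 324.

324


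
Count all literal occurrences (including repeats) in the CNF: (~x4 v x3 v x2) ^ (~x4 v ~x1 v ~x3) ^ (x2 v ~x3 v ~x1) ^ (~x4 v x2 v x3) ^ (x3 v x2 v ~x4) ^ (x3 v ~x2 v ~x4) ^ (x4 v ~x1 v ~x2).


Clause lengths: 3, 3, 3, 3, 3, 3, 3.
Sum = 3 + 3 + 3 + 3 + 3 + 3 + 3 = 21.

21


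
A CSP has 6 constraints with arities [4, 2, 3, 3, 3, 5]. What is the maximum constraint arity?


The arities are: 4, 2, 3, 3, 3, 5.
Scan for the maximum value.
Maximum arity = 5.

5


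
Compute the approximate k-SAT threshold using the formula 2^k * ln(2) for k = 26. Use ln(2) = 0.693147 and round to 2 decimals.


Using the asymptotic formula: threshold ~ 2^k * ln(2).
2^26 = 67108864.
67108864 * 0.693147 = 46516307.76.

46516307.76


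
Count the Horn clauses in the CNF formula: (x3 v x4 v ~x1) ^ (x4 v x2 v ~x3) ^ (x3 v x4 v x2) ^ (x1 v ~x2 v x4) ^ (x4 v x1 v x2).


A Horn clause has at most one positive literal.
Clause 1: 2 positive lit(s) -> not Horn
Clause 2: 2 positive lit(s) -> not Horn
Clause 3: 3 positive lit(s) -> not Horn
Clause 4: 2 positive lit(s) -> not Horn
Clause 5: 3 positive lit(s) -> not Horn
Total Horn clauses = 0.

0


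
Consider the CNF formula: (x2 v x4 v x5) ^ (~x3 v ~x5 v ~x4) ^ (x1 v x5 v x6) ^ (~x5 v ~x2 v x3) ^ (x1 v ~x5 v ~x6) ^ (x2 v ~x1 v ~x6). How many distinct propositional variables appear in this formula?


Identify each distinct variable in the formula.
Variables found: x1, x2, x3, x4, x5, x6.
Total distinct variables = 6.

6


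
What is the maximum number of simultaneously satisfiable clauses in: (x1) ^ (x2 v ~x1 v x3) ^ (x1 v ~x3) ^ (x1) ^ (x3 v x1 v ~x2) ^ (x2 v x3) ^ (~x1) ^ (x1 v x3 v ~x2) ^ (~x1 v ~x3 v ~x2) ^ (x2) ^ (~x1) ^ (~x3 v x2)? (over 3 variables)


Enumerate all 8 truth assignments.
For each, count how many of the 12 clauses are satisfied.
The formula is not fully satisfiable, so the maximum is below 12.
Maximum simultaneously satisfiable clauses = 10.

10


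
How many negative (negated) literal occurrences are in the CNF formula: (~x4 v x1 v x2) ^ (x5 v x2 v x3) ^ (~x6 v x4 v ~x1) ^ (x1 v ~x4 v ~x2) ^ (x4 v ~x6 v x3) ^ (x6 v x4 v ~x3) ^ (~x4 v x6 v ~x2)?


Scan each clause for negated literals.
Clause 1: 1 negative; Clause 2: 0 negative; Clause 3: 2 negative; Clause 4: 2 negative; Clause 5: 1 negative; Clause 6: 1 negative; Clause 7: 2 negative.
Total negative literal occurrences = 9.

9


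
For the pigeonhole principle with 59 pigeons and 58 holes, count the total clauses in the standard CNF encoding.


The PHP encoding has two parts:
1) At-least-one-hole clauses: 59 (one per pigeon, each with 58 literals).
2) At-most-one-pigeon-per-hole clauses: 58 holes * C(59,2) = 58 * 1711 = 99238.
Total clauses = 59 + 99238 = 99297.

99297


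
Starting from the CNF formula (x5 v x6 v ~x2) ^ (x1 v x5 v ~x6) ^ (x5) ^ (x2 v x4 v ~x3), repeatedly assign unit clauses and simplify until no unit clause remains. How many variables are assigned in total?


Unit propagation repeatedly assigns the literal in any unit clause, then simplifies.
Assignments in order: x5 = T.
No further unit clauses remain.
Total variables assigned = 1.

1


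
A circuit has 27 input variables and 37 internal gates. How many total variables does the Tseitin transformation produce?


The Tseitin transformation introduces one auxiliary variable per gate.
Total variables = inputs + gates = 27 + 37 = 64.

64


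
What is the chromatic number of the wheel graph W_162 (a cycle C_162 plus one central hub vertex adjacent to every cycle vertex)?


W_162 consists of the cycle C_162 together with a hub vertex adjacent to every cycle vertex.
The cycle C_162 needs 2 colors (even cycle -> 2).
The hub is adjacent to every cycle vertex, so it must receive a new color distinct from all of them.
Chromatic number = 2 + 1 = 3.

3


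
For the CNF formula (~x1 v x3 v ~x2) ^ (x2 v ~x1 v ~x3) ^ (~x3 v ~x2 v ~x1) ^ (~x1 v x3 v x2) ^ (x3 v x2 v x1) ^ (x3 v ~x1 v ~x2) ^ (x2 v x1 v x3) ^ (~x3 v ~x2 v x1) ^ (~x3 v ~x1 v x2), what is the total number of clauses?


Each group enclosed in parentheses joined by ^ is one clause.
Counting the conjuncts: 9 clauses.

9


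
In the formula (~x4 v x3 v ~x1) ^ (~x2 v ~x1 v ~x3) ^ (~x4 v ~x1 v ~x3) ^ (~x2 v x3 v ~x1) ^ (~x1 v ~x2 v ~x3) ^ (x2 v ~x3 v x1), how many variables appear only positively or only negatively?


A pure literal appears in only one polarity across all clauses.
Pure literals: x4 (negative only).
Count = 1.

1


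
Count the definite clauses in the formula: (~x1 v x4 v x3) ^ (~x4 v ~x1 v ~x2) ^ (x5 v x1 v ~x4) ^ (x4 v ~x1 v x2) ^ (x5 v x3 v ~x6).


A definite clause has exactly one positive literal.
Clause 1: 2 positive -> not definite
Clause 2: 0 positive -> not definite
Clause 3: 2 positive -> not definite
Clause 4: 2 positive -> not definite
Clause 5: 2 positive -> not definite
Definite clause count = 0.

0


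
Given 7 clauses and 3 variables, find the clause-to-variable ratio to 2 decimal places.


Clause-to-variable ratio = clauses / variables.
7 / 3 = 2.33.

2.33


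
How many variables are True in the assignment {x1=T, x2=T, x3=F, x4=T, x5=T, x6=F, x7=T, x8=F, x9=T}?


The weight is the number of variables assigned True.
True variables: x1, x2, x4, x5, x7, x9.
Weight = 6.

6


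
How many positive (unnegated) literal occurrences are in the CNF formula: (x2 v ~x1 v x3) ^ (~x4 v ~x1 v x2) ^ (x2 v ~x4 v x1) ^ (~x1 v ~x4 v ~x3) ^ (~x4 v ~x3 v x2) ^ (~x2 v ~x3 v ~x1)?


Scan each clause for unnegated literals.
Clause 1: 2 positive; Clause 2: 1 positive; Clause 3: 2 positive; Clause 4: 0 positive; Clause 5: 1 positive; Clause 6: 0 positive.
Total positive literal occurrences = 6.

6


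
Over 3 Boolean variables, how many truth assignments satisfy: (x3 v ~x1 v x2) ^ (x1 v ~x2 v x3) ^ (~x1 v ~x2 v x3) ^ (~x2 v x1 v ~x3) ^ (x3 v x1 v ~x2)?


Enumerate all 8 truth assignments over 3 variables.
Test each against every clause.
Satisfying assignments found: 4.

4


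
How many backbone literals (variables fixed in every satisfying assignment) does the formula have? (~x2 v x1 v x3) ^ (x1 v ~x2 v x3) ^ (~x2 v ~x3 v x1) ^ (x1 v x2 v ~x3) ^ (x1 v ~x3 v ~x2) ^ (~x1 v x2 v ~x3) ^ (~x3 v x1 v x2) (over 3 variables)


Find all satisfying assignments: 4 model(s).
Check which variables have the same value in every model.
No variable is fixed across all models.
Backbone size = 0.

0


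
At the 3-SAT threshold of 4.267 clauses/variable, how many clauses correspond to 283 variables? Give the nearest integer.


The 3-SAT phase transition occurs at approximately 4.267 clauses per variable.
m = 4.267 * 283 = 1207.561.
Rounded to nearest integer: 1208.

1208


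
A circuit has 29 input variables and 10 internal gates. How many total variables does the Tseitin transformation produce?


The Tseitin transformation introduces one auxiliary variable per gate.
Total variables = inputs + gates = 29 + 10 = 39.

39


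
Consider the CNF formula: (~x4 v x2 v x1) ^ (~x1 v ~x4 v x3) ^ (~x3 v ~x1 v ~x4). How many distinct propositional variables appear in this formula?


Identify each distinct variable in the formula.
Variables found: x1, x2, x3, x4.
Total distinct variables = 4.

4


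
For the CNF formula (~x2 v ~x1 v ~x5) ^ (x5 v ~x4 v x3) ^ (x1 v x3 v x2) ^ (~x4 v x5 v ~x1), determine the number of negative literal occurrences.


Scan each clause for negated literals.
Clause 1: 3 negative; Clause 2: 1 negative; Clause 3: 0 negative; Clause 4: 2 negative.
Total negative literal occurrences = 6.

6


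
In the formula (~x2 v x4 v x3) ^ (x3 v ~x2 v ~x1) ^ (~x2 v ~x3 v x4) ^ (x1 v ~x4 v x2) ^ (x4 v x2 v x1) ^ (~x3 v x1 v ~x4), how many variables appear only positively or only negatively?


A pure literal appears in only one polarity across all clauses.
No pure literals found.
Count = 0.

0


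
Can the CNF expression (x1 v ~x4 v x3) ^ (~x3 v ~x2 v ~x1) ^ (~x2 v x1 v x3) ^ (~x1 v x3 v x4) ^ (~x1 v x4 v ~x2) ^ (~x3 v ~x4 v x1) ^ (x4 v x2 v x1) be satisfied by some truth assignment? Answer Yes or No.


Check all 16 possible truth assignments.
Number of satisfying assignments found: 5.
The formula is satisfiable.

Yes


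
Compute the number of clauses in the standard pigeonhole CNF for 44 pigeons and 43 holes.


The PHP encoding has two parts:
1) At-least-one-hole clauses: 44 (one per pigeon, each with 43 literals).
2) At-most-one-pigeon-per-hole clauses: 43 holes * C(44,2) = 43 * 946 = 40678.
Total clauses = 44 + 40678 = 40722.

40722


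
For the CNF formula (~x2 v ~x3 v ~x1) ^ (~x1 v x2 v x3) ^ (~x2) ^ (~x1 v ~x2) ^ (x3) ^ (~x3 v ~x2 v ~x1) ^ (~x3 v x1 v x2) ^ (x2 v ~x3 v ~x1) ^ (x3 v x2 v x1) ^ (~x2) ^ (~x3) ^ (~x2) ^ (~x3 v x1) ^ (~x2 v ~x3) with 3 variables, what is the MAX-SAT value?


Enumerate all 8 truth assignments.
For each, count how many of the 14 clauses are satisfied.
The formula is not fully satisfiable, so the maximum is below 14.
Maximum simultaneously satisfiable clauses = 12.

12


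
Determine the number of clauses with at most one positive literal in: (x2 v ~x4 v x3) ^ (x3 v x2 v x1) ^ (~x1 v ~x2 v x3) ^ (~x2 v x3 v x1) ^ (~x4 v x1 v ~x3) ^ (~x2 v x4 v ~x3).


A Horn clause has at most one positive literal.
Clause 1: 2 positive lit(s) -> not Horn
Clause 2: 3 positive lit(s) -> not Horn
Clause 3: 1 positive lit(s) -> Horn
Clause 4: 2 positive lit(s) -> not Horn
Clause 5: 1 positive lit(s) -> Horn
Clause 6: 1 positive lit(s) -> Horn
Total Horn clauses = 3.

3


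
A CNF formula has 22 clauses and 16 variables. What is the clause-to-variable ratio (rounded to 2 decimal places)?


Clause-to-variable ratio = clauses / variables.
22 / 16 = 1.38.

1.38


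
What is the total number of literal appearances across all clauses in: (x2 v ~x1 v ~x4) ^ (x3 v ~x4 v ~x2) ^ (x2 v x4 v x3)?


Clause lengths: 3, 3, 3.
Sum = 3 + 3 + 3 = 9.

9


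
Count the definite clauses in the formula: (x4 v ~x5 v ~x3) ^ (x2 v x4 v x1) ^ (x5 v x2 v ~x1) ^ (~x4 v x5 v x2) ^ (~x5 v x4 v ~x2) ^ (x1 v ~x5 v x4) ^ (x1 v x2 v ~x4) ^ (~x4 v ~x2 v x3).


A definite clause has exactly one positive literal.
Clause 1: 1 positive -> definite
Clause 2: 3 positive -> not definite
Clause 3: 2 positive -> not definite
Clause 4: 2 positive -> not definite
Clause 5: 1 positive -> definite
Clause 6: 2 positive -> not definite
Clause 7: 2 positive -> not definite
Clause 8: 1 positive -> definite
Definite clause count = 3.

3


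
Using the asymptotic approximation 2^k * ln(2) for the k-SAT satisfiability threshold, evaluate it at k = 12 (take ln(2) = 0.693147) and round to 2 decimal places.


Using the asymptotic formula: threshold ~ 2^k * ln(2).
2^12 = 4096.
4096 * 0.693147 = 2839.13.

2839.13


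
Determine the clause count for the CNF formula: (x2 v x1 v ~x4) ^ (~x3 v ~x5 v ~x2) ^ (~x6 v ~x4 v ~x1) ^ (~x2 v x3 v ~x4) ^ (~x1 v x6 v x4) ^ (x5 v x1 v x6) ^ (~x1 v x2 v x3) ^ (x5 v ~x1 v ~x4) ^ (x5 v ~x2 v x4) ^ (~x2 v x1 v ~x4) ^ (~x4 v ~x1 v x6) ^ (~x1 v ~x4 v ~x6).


Each group enclosed in parentheses joined by ^ is one clause.
Counting the conjuncts: 12 clauses.

12


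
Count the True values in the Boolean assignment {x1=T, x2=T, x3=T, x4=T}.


The weight is the number of variables assigned True.
True variables: x1, x2, x3, x4.
Weight = 4.

4


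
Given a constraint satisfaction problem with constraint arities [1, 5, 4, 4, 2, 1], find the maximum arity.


The arities are: 1, 5, 4, 4, 2, 1.
Scan for the maximum value.
Maximum arity = 5.

5


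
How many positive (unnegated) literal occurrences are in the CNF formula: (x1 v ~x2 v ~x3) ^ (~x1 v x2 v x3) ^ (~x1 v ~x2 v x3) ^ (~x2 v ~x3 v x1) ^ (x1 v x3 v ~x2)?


Scan each clause for unnegated literals.
Clause 1: 1 positive; Clause 2: 2 positive; Clause 3: 1 positive; Clause 4: 1 positive; Clause 5: 2 positive.
Total positive literal occurrences = 7.

7


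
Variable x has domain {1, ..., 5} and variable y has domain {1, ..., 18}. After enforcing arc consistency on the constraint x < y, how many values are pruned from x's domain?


For the constraint x < y, x needs a supporting value in y's domain.
x can be at most 17 (one less than y's maximum).
Valid x values from domain: 5 out of 5.
Pruned = 5 - 5 = 0.

0


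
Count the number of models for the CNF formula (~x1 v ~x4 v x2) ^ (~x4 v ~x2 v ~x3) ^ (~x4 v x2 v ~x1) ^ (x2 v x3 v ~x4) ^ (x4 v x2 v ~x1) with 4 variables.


Enumerate all 16 truth assignments over 4 variables.
Test each against every clause.
Satisfying assignments found: 9.

9


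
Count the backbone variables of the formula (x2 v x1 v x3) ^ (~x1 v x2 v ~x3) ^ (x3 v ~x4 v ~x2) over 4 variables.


Find all satisfying assignments: 10 model(s).
Check which variables have the same value in every model.
No variable is fixed across all models.
Backbone size = 0.

0


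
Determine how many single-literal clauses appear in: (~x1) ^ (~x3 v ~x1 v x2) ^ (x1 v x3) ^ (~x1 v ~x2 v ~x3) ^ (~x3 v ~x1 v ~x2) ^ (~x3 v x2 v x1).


A unit clause contains exactly one literal.
Unit clauses found: (~x1).
Count = 1.

1


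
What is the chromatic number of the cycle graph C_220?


A cycle on an even number of vertices is bipartite: alternate two colors around the cycle.
Since 220 is even, two colors suffice, and at least two are needed because the graph has edges.
Chromatic number = 2.

2


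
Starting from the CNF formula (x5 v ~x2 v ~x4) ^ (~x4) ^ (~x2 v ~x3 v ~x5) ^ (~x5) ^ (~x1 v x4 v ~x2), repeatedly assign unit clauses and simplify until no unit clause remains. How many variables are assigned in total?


Unit propagation repeatedly assigns the literal in any unit clause, then simplifies.
Assignments in order: x4 = F, x5 = F.
No further unit clauses remain.
Total variables assigned = 2.

2


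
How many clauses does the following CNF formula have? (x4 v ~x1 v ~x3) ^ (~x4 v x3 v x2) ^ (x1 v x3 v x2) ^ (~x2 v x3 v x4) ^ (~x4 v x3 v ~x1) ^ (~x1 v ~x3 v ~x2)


Each group enclosed in parentheses joined by ^ is one clause.
Counting the conjuncts: 6 clauses.

6


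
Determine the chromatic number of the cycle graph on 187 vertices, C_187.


An odd cycle cannot be 2-colored: alternating two colors around the cycle returns to the start with a conflict.
Since 187 is odd, three colors are required (and three suffice).
Chromatic number = 3.

3


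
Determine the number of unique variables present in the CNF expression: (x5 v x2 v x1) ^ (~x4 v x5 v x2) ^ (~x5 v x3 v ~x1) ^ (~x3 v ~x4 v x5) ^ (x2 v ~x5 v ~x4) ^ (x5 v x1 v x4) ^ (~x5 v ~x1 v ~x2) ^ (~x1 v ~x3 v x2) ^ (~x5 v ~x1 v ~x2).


Identify each distinct variable in the formula.
Variables found: x1, x2, x3, x4, x5.
Total distinct variables = 5.

5


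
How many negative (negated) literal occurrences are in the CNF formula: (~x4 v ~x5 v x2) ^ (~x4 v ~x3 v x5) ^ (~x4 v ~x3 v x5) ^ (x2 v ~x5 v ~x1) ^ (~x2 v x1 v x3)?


Scan each clause for negated literals.
Clause 1: 2 negative; Clause 2: 2 negative; Clause 3: 2 negative; Clause 4: 2 negative; Clause 5: 1 negative.
Total negative literal occurrences = 9.

9


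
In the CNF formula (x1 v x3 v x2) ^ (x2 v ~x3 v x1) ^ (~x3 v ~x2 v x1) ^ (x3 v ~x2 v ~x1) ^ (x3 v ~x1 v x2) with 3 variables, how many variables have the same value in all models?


Find all satisfying assignments: 3 model(s).
Check which variables have the same value in every model.
No variable is fixed across all models.
Backbone size = 0.

0


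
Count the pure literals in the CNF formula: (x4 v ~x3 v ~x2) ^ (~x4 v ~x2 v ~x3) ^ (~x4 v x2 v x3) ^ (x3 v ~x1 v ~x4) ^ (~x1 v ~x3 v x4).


A pure literal appears in only one polarity across all clauses.
Pure literals: x1 (negative only).
Count = 1.

1


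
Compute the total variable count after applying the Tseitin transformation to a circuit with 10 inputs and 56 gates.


The Tseitin transformation introduces one auxiliary variable per gate.
Total variables = inputs + gates = 10 + 56 = 66.

66


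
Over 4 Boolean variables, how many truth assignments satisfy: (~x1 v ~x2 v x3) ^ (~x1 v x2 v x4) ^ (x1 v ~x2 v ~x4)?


Enumerate all 16 truth assignments over 4 variables.
Test each against every clause.
Satisfying assignments found: 10.

10


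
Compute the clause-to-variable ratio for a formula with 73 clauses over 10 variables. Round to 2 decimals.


Clause-to-variable ratio = clauses / variables.
73 / 10 = 7.3.

7.3


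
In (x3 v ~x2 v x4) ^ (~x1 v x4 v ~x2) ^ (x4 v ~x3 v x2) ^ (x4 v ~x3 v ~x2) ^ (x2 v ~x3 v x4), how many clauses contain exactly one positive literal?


A definite clause has exactly one positive literal.
Clause 1: 2 positive -> not definite
Clause 2: 1 positive -> definite
Clause 3: 2 positive -> not definite
Clause 4: 1 positive -> definite
Clause 5: 2 positive -> not definite
Definite clause count = 2.

2


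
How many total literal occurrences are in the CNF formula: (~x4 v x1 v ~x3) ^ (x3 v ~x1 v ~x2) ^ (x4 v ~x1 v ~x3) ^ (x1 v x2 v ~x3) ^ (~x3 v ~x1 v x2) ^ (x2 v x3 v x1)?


Clause lengths: 3, 3, 3, 3, 3, 3.
Sum = 3 + 3 + 3 + 3 + 3 + 3 = 18.

18


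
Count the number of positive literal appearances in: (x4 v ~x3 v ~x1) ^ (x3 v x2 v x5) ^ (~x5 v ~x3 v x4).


Scan each clause for unnegated literals.
Clause 1: 1 positive; Clause 2: 3 positive; Clause 3: 1 positive.
Total positive literal occurrences = 5.

5


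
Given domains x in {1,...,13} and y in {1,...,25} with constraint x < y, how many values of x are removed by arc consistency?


For the constraint x < y, x needs a supporting value in y's domain.
x can be at most 24 (one less than y's maximum).
Valid x values from domain: 13 out of 13.
Pruned = 13 - 13 = 0.

0


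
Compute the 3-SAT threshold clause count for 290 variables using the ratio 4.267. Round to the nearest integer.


The 3-SAT phase transition occurs at approximately 4.267 clauses per variable.
m = 4.267 * 290 = 1237.43.
Rounded to nearest integer: 1237.

1237


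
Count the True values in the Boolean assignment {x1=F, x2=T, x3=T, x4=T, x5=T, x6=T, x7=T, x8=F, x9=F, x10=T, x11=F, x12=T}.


The weight is the number of variables assigned True.
True variables: x2, x3, x4, x5, x6, x7, x10, x12.
Weight = 8.

8


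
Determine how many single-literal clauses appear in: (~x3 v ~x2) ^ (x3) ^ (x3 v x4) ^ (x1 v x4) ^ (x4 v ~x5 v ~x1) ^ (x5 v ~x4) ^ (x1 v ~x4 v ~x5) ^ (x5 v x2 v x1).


A unit clause contains exactly one literal.
Unit clauses found: (x3).
Count = 1.

1


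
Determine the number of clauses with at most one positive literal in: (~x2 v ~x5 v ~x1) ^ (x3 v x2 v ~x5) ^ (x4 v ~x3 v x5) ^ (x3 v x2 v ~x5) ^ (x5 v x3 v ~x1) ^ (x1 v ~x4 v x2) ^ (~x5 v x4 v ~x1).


A Horn clause has at most one positive literal.
Clause 1: 0 positive lit(s) -> Horn
Clause 2: 2 positive lit(s) -> not Horn
Clause 3: 2 positive lit(s) -> not Horn
Clause 4: 2 positive lit(s) -> not Horn
Clause 5: 2 positive lit(s) -> not Horn
Clause 6: 2 positive lit(s) -> not Horn
Clause 7: 1 positive lit(s) -> Horn
Total Horn clauses = 2.

2


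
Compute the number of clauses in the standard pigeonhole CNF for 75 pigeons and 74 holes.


The PHP encoding has two parts:
1) At-least-one-hole clauses: 75 (one per pigeon, each with 74 literals).
2) At-most-one-pigeon-per-hole clauses: 74 holes * C(75,2) = 74 * 2775 = 205350.
Total clauses = 75 + 205350 = 205425.

205425


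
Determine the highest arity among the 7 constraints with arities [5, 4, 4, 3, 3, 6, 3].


The arities are: 5, 4, 4, 3, 3, 6, 3.
Scan for the maximum value.
Maximum arity = 6.

6


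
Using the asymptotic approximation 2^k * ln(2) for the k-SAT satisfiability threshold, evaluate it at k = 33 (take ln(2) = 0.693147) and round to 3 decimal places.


Using the asymptotic formula: threshold ~ 2^k * ln(2).
2^33 = 8589934592.
8589934592 * 0.693147 = 5954087392.641.

5954087392.641


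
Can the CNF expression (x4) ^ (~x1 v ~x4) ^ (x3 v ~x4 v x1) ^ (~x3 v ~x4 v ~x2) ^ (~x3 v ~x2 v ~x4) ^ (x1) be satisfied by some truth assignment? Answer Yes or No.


Check all 16 possible truth assignments.
Number of satisfying assignments found: 0.
The formula is unsatisfiable.

No


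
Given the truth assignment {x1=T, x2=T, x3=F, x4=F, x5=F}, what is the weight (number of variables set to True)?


The weight is the number of variables assigned True.
True variables: x1, x2.
Weight = 2.

2


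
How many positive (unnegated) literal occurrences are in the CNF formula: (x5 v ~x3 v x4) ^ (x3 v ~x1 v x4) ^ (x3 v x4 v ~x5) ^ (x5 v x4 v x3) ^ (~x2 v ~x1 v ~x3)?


Scan each clause for unnegated literals.
Clause 1: 2 positive; Clause 2: 2 positive; Clause 3: 2 positive; Clause 4: 3 positive; Clause 5: 0 positive.
Total positive literal occurrences = 9.

9


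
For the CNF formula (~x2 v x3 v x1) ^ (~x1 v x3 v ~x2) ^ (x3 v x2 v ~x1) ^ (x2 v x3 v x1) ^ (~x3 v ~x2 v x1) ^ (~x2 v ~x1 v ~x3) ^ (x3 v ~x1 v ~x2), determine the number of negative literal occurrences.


Scan each clause for negated literals.
Clause 1: 1 negative; Clause 2: 2 negative; Clause 3: 1 negative; Clause 4: 0 negative; Clause 5: 2 negative; Clause 6: 3 negative; Clause 7: 2 negative.
Total negative literal occurrences = 11.

11


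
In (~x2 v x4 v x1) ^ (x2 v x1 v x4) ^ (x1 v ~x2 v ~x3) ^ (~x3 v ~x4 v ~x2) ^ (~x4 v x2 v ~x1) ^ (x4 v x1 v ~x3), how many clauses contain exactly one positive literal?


A definite clause has exactly one positive literal.
Clause 1: 2 positive -> not definite
Clause 2: 3 positive -> not definite
Clause 3: 1 positive -> definite
Clause 4: 0 positive -> not definite
Clause 5: 1 positive -> definite
Clause 6: 2 positive -> not definite
Definite clause count = 2.

2


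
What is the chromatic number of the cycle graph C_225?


An odd cycle cannot be 2-colored: alternating two colors around the cycle returns to the start with a conflict.
Since 225 is odd, three colors are required (and three suffice).
Chromatic number = 3.

3


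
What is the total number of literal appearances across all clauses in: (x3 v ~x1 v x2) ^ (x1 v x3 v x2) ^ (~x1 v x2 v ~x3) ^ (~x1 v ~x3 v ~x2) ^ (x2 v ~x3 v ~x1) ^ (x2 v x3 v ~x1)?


Clause lengths: 3, 3, 3, 3, 3, 3.
Sum = 3 + 3 + 3 + 3 + 3 + 3 = 18.

18


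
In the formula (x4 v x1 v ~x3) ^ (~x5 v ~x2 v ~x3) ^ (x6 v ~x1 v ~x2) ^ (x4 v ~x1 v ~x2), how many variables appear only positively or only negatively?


A pure literal appears in only one polarity across all clauses.
Pure literals: x2 (negative only), x3 (negative only), x4 (positive only), x5 (negative only), x6 (positive only).
Count = 5.

5


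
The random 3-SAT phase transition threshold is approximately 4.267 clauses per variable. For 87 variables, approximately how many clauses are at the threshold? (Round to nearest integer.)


The 3-SAT phase transition occurs at approximately 4.267 clauses per variable.
m = 4.267 * 87 = 371.229.
Rounded to nearest integer: 371.

371


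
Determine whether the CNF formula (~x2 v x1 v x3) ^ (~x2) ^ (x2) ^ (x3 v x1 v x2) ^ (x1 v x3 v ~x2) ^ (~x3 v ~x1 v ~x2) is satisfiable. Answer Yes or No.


Check all 8 possible truth assignments.
Number of satisfying assignments found: 0.
The formula is unsatisfiable.

No


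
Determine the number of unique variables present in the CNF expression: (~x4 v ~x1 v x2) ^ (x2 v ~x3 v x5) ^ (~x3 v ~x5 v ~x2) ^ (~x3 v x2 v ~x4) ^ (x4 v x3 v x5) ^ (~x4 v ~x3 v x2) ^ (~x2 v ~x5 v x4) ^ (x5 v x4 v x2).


Identify each distinct variable in the formula.
Variables found: x1, x2, x3, x4, x5.
Total distinct variables = 5.

5


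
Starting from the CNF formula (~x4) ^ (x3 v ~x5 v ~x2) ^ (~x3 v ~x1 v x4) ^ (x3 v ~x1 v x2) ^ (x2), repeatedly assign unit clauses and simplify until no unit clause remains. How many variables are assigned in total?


Unit propagation repeatedly assigns the literal in any unit clause, then simplifies.
Assignments in order: x4 = F, x2 = T.
No further unit clauses remain.
Total variables assigned = 2.

2


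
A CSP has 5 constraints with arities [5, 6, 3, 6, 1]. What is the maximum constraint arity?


The arities are: 5, 6, 3, 6, 1.
Scan for the maximum value.
Maximum arity = 6.

6


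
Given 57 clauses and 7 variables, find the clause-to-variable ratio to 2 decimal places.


Clause-to-variable ratio = clauses / variables.
57 / 7 = 8.14.

8.14


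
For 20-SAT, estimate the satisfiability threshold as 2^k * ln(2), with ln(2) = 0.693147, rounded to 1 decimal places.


Using the asymptotic formula: threshold ~ 2^k * ln(2).
2^20 = 1048576.
1048576 * 0.693147 = 726817.3.

726817.3


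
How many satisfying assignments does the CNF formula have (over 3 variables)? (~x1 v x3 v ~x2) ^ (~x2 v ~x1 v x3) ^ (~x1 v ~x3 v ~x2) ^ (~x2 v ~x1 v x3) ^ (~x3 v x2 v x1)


Enumerate all 8 truth assignments over 3 variables.
Test each against every clause.
Satisfying assignments found: 5.

5


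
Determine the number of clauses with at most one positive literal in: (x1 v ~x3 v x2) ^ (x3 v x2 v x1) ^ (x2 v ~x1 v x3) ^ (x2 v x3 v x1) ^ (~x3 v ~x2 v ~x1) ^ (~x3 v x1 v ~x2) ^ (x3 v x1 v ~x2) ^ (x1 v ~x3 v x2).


A Horn clause has at most one positive literal.
Clause 1: 2 positive lit(s) -> not Horn
Clause 2: 3 positive lit(s) -> not Horn
Clause 3: 2 positive lit(s) -> not Horn
Clause 4: 3 positive lit(s) -> not Horn
Clause 5: 0 positive lit(s) -> Horn
Clause 6: 1 positive lit(s) -> Horn
Clause 7: 2 positive lit(s) -> not Horn
Clause 8: 2 positive lit(s) -> not Horn
Total Horn clauses = 2.

2


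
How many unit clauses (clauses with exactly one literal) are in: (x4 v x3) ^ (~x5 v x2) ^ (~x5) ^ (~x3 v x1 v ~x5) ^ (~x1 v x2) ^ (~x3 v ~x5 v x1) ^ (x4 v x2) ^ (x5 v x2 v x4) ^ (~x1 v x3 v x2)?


A unit clause contains exactly one literal.
Unit clauses found: (~x5).
Count = 1.

1


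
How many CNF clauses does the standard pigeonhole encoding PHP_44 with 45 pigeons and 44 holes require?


The PHP encoding has two parts:
1) At-least-one-hole clauses: 45 (one per pigeon, each with 44 literals).
2) At-most-one-pigeon-per-hole clauses: 44 holes * C(45,2) = 44 * 990 = 43560.
Total clauses = 45 + 43560 = 43605.

43605


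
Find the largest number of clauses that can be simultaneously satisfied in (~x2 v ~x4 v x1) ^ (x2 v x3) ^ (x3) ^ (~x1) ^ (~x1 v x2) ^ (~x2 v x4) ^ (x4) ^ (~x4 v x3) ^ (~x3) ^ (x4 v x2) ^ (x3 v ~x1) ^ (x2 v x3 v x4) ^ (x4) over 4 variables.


Enumerate all 16 truth assignments.
For each, count how many of the 13 clauses are satisfied.
The formula is not fully satisfiable, so the maximum is below 13.
Maximum simultaneously satisfiable clauses = 12.

12


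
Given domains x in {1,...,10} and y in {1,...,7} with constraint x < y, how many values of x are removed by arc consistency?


For the constraint x < y, x needs a supporting value in y's domain.
x can be at most 6 (one less than y's maximum).
Valid x values from domain: 6 out of 10.
Pruned = 10 - 6 = 4.

4


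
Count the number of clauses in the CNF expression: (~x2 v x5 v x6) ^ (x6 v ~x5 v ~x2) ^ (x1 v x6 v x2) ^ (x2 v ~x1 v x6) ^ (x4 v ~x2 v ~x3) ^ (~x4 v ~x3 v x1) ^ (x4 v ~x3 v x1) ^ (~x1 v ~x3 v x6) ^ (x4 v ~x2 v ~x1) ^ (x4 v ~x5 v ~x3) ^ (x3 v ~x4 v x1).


Each group enclosed in parentheses joined by ^ is one clause.
Counting the conjuncts: 11 clauses.

11


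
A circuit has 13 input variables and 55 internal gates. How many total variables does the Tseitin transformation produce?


The Tseitin transformation introduces one auxiliary variable per gate.
Total variables = inputs + gates = 13 + 55 = 68.

68


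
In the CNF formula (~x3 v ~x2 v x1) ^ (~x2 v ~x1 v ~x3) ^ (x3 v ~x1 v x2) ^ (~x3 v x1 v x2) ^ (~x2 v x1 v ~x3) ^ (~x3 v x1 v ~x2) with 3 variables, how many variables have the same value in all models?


Find all satisfying assignments: 4 model(s).
Check which variables have the same value in every model.
No variable is fixed across all models.
Backbone size = 0.

0


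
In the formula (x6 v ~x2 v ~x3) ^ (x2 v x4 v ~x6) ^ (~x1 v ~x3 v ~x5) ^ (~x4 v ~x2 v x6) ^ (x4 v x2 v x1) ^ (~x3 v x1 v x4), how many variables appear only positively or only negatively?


A pure literal appears in only one polarity across all clauses.
Pure literals: x3 (negative only), x5 (negative only).
Count = 2.

2


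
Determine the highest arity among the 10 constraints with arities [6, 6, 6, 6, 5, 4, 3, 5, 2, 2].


The arities are: 6, 6, 6, 6, 5, 4, 3, 5, 2, 2.
Scan for the maximum value.
Maximum arity = 6.

6


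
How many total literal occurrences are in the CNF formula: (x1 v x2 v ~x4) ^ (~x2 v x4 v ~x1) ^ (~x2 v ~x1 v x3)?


Clause lengths: 3, 3, 3.
Sum = 3 + 3 + 3 = 9.

9


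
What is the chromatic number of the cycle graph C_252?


A cycle on an even number of vertices is bipartite: alternate two colors around the cycle.
Since 252 is even, two colors suffice, and at least two are needed because the graph has edges.
Chromatic number = 2.

2


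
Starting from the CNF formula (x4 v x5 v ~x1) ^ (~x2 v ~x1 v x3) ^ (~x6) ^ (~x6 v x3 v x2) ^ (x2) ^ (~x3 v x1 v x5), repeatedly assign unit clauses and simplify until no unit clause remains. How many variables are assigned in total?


Unit propagation repeatedly assigns the literal in any unit clause, then simplifies.
Assignments in order: x6 = F, x2 = T.
No further unit clauses remain.
Total variables assigned = 2.

2


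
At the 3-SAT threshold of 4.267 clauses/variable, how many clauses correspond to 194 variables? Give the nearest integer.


The 3-SAT phase transition occurs at approximately 4.267 clauses per variable.
m = 4.267 * 194 = 827.798.
Rounded to nearest integer: 828.

828


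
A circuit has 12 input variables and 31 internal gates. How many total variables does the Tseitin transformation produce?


The Tseitin transformation introduces one auxiliary variable per gate.
Total variables = inputs + gates = 12 + 31 = 43.

43


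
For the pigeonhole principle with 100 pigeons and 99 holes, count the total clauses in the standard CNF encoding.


The PHP encoding has two parts:
1) At-least-one-hole clauses: 100 (one per pigeon, each with 99 literals).
2) At-most-one-pigeon-per-hole clauses: 99 holes * C(100,2) = 99 * 4950 = 490050.
Total clauses = 100 + 490050 = 490150.

490150


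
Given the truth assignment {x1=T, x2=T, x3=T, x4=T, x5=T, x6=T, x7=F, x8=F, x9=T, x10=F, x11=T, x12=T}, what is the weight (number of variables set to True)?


The weight is the number of variables assigned True.
True variables: x1, x2, x3, x4, x5, x6, x9, x11, x12.
Weight = 9.

9


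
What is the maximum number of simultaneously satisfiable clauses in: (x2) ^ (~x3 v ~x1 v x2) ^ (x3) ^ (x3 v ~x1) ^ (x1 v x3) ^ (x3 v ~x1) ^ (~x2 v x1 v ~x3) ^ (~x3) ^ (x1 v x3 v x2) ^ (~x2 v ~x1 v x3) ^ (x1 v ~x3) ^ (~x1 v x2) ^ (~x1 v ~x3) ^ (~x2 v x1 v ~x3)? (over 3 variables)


Enumerate all 8 truth assignments.
For each, count how many of the 14 clauses are satisfied.
The formula is not fully satisfiable, so the maximum is below 14.
Maximum simultaneously satisfiable clauses = 12.

12


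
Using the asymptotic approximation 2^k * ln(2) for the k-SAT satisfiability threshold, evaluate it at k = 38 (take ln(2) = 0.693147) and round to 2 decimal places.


Using the asymptotic formula: threshold ~ 2^k * ln(2).
2^38 = 274877906944.
274877906944 * 0.693147 = 190530796564.51.

190530796564.51


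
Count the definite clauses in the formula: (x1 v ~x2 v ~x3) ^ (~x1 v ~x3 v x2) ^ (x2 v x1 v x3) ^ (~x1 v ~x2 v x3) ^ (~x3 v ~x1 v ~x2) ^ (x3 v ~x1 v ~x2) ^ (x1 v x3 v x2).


A definite clause has exactly one positive literal.
Clause 1: 1 positive -> definite
Clause 2: 1 positive -> definite
Clause 3: 3 positive -> not definite
Clause 4: 1 positive -> definite
Clause 5: 0 positive -> not definite
Clause 6: 1 positive -> definite
Clause 7: 3 positive -> not definite
Definite clause count = 4.

4


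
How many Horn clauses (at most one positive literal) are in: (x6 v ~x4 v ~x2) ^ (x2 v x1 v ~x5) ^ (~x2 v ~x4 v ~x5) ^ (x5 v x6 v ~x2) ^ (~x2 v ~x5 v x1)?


A Horn clause has at most one positive literal.
Clause 1: 1 positive lit(s) -> Horn
Clause 2: 2 positive lit(s) -> not Horn
Clause 3: 0 positive lit(s) -> Horn
Clause 4: 2 positive lit(s) -> not Horn
Clause 5: 1 positive lit(s) -> Horn
Total Horn clauses = 3.

3


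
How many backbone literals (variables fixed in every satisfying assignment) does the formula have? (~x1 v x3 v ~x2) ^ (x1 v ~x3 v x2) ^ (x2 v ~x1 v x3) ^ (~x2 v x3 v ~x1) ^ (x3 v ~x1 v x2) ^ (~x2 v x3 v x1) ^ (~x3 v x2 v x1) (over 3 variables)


Find all satisfying assignments: 4 model(s).
Check which variables have the same value in every model.
No variable is fixed across all models.
Backbone size = 0.

0


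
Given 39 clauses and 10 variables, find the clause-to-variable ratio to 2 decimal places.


Clause-to-variable ratio = clauses / variables.
39 / 10 = 3.9.

3.9


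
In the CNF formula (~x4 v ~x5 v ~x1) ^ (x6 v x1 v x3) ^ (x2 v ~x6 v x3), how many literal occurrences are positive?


Scan each clause for unnegated literals.
Clause 1: 0 positive; Clause 2: 3 positive; Clause 3: 2 positive.
Total positive literal occurrences = 5.

5


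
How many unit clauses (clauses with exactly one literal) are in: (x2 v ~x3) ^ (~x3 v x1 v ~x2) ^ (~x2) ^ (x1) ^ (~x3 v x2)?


A unit clause contains exactly one literal.
Unit clauses found: (~x2), (x1).
Count = 2.

2


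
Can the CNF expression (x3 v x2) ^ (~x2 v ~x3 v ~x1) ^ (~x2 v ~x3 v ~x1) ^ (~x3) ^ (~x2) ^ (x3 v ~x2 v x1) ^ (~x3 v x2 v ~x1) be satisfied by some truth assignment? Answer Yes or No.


Check all 8 possible truth assignments.
Number of satisfying assignments found: 0.
The formula is unsatisfiable.

No


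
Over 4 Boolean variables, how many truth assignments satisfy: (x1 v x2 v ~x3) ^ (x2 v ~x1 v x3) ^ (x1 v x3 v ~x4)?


Enumerate all 16 truth assignments over 4 variables.
Test each against every clause.
Satisfying assignments found: 10.

10


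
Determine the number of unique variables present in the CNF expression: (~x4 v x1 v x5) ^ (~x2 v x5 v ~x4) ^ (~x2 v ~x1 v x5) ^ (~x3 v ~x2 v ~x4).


Identify each distinct variable in the formula.
Variables found: x1, x2, x3, x4, x5.
Total distinct variables = 5.

5


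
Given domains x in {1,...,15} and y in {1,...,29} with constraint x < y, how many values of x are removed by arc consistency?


For the constraint x < y, x needs a supporting value in y's domain.
x can be at most 28 (one less than y's maximum).
Valid x values from domain: 15 out of 15.
Pruned = 15 - 15 = 0.

0


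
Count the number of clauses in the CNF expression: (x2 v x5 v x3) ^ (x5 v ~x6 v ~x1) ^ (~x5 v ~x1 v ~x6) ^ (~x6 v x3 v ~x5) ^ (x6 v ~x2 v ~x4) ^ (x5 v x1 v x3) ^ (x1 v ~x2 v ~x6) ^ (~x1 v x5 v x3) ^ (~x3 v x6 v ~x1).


Each group enclosed in parentheses joined by ^ is one clause.
Counting the conjuncts: 9 clauses.

9


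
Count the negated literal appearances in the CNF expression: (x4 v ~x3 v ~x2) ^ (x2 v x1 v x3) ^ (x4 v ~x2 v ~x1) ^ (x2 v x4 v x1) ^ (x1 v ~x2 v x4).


Scan each clause for negated literals.
Clause 1: 2 negative; Clause 2: 0 negative; Clause 3: 2 negative; Clause 4: 0 negative; Clause 5: 1 negative.
Total negative literal occurrences = 5.

5


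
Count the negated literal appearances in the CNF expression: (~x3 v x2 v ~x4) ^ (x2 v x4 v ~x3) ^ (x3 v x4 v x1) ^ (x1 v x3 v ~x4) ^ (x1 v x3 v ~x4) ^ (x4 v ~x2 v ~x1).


Scan each clause for negated literals.
Clause 1: 2 negative; Clause 2: 1 negative; Clause 3: 0 negative; Clause 4: 1 negative; Clause 5: 1 negative; Clause 6: 2 negative.
Total negative literal occurrences = 7.

7


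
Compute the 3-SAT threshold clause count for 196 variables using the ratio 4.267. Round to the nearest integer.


The 3-SAT phase transition occurs at approximately 4.267 clauses per variable.
m = 4.267 * 196 = 836.332.
Rounded to nearest integer: 836.

836


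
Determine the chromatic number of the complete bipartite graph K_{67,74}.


K_{67,74} is bipartite by definition: the two parts are independent sets, with every edge crossing between them.
Color all vertices in one part with color 1 and all vertices in the other part with color 2.
Since the graph has at least one edge, one color does not suffice.
Chromatic number = 2.

2


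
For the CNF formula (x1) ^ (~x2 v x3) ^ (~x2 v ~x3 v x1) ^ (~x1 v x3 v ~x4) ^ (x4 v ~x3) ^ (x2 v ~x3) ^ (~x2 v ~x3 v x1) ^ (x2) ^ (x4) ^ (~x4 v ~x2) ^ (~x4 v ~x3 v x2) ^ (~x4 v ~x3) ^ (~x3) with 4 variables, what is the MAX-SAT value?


Enumerate all 16 truth assignments.
For each, count how many of the 13 clauses are satisfied.
The formula is not fully satisfiable, so the maximum is below 13.
Maximum simultaneously satisfiable clauses = 11.

11


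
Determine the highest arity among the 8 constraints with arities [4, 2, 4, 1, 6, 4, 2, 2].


The arities are: 4, 2, 4, 1, 6, 4, 2, 2.
Scan for the maximum value.
Maximum arity = 6.

6
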